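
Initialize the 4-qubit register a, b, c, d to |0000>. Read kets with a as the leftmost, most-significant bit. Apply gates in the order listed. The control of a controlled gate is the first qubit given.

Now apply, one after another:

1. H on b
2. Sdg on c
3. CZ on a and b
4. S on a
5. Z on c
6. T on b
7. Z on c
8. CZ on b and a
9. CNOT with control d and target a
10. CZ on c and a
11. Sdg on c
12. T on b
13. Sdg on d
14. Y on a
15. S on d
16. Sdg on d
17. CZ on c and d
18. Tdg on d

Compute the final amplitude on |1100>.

|1100> carries amplitude -sqrt(2)/2 in the final state.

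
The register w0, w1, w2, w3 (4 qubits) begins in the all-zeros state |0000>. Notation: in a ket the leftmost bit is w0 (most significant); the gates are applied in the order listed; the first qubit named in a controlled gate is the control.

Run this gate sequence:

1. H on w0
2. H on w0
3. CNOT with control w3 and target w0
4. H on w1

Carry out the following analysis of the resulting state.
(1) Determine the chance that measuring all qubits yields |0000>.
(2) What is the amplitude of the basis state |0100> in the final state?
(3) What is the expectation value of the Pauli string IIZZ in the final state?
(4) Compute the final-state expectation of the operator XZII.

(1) Outcome |0000> occurs with probability 1/2.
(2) The final state's coefficient on |0100> equals sqrt(2)/2.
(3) The expectation value of IIZZ is 1.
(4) In the final state, XZII has expectation 0.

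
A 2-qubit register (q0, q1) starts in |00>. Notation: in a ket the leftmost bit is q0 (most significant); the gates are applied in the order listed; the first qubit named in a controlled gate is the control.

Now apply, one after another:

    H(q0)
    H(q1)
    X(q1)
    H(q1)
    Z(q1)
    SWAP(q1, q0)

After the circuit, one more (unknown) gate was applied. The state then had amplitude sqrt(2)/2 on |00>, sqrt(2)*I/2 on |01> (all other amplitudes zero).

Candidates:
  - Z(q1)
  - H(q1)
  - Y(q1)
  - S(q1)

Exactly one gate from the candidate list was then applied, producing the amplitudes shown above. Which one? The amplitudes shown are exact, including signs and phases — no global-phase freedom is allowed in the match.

It was S(q1) that produced the state shown. Key observation: steps 2-5 multiply out to the identity, so the circuit reduces to the remaining gates.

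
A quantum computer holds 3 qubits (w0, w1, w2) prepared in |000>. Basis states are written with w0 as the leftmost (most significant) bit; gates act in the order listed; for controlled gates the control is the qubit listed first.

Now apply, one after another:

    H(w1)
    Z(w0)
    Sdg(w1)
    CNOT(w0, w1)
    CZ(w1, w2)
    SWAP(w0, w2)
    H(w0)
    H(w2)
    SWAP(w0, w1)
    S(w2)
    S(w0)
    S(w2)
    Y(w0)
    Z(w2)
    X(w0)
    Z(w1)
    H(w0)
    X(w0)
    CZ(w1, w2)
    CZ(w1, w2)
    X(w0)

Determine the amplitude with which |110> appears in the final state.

|110> carries amplitude -I/2 in the final state. Key observation: steps 18-21 multiply out to the identity, so the circuit reduces to the remaining gates.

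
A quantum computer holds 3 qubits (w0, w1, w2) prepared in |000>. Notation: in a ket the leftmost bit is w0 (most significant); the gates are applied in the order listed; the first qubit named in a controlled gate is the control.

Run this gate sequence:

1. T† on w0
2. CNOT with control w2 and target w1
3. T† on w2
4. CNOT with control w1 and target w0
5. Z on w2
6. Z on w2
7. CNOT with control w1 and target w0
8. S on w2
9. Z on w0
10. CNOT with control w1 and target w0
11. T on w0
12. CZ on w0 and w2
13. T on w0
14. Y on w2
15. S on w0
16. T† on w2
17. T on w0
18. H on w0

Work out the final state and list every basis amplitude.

The final amplitudes are sqrt(2)*exp(I*pi/4)/2 on |001>, sqrt(2)*exp(I*pi/4)/2 on |101>, and 0 on every other basis state. Key observation: gates 4-7 undo each other exactly, leaving only the rest of the circuit to track.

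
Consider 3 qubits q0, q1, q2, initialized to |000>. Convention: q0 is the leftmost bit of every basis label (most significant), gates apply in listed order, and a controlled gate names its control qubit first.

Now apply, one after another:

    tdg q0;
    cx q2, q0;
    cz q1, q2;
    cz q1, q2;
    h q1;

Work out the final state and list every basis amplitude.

After the circuit, the state carries amplitude sqrt(2)/2 on |000>, sqrt(2)/2 on |010>, and 0 on every other basis state.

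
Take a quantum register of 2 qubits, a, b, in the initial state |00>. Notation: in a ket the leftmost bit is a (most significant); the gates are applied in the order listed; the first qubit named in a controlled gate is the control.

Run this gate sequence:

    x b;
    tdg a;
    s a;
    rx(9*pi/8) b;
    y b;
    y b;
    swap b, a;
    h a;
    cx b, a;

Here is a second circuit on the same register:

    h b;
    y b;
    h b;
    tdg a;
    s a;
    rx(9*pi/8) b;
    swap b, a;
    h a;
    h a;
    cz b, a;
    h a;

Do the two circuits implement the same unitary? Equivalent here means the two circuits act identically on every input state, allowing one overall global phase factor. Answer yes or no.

No: there is an input state on which the two circuits produce genuinely different outputs (not merely differing by a phase).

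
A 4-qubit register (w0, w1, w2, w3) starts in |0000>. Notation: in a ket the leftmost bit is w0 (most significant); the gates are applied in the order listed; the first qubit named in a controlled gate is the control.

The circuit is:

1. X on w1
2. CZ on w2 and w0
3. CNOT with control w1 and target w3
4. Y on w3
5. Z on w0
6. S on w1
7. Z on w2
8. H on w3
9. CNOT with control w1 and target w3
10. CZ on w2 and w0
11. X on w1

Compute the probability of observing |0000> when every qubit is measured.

The probability of measuring |0000> is 1/2.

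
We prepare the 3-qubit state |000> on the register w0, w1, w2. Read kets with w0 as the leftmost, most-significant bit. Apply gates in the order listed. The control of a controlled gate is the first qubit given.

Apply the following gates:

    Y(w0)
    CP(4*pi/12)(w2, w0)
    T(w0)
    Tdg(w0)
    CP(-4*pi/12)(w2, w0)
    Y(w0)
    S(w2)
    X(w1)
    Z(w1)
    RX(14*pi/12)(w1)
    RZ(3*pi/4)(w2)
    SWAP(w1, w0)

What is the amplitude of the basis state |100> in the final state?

The amplitude on |100> is (-sqrt(6) + sqrt(2))*exp(5*I*pi/8)/4. Key observation: the block from step 1 through step 6 cancels to the identity and can be dropped.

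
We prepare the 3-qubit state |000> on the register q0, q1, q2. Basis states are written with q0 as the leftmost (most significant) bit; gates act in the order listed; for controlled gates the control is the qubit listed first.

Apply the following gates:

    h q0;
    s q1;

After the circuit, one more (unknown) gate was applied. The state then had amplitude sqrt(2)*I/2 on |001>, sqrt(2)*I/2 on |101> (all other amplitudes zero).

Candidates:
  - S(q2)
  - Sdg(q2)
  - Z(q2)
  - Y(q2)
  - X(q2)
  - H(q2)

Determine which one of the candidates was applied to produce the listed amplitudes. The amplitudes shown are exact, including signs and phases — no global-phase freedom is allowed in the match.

It was Y(q2) that produced the state shown.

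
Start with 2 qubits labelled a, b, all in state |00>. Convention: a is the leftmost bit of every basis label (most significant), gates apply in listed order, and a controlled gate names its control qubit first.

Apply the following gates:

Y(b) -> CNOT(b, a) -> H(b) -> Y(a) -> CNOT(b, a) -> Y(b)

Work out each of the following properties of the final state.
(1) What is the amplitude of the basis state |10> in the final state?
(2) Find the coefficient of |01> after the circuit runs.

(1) The final state's coefficient on |10> equals sqrt(2)*I/2.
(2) The final state's coefficient on |01> equals sqrt(2)*I/2.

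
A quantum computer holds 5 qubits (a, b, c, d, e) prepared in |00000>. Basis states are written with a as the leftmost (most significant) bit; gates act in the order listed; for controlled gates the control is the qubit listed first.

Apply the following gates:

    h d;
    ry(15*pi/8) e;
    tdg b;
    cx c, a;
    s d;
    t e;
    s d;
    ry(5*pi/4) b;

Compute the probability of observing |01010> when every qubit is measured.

The probability of measuring |01010> is (sqrt(2) + 2)*(sqrt(sqrt(2) + 2) + 2)/32.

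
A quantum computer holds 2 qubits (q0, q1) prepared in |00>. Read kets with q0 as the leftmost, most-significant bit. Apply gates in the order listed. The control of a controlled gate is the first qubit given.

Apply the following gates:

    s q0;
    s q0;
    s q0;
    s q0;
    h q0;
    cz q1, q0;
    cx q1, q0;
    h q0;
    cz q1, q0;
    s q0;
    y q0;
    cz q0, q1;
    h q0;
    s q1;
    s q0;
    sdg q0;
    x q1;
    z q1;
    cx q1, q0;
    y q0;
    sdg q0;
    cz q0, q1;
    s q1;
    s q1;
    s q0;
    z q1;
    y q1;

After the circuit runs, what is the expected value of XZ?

The observable XZ averages to -1.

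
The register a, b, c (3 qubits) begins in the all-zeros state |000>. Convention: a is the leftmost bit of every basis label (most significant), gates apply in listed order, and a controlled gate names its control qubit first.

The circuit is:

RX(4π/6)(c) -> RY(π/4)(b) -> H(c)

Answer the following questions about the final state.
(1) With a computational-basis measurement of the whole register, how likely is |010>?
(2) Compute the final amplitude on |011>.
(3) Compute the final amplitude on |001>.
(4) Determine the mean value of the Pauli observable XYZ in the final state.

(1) The probability of measuring |010> is 1/4 - sqrt(2)/8.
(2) |011> carries amplitude sqrt(2 - sqrt(2))*(sqrt(2) + sqrt(6)*I)/8 in the final state.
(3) |001> carries amplitude sqrt(sqrt(2) + 2)*(sqrt(2) + sqrt(6)*I)/8 in the final state.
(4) The expectation value of XYZ is 0.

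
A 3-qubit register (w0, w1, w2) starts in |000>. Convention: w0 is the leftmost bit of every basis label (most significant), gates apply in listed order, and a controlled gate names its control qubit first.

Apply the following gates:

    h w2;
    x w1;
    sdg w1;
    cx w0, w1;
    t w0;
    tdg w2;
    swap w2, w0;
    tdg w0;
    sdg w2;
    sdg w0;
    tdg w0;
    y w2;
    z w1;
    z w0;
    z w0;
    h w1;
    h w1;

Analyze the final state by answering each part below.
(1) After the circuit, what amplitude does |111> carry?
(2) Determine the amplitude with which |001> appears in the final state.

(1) |111> carries amplitude -sqrt(2)*exp(3*I*pi/4)/2 in the final state.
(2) The final state's coefficient on |001> equals 0.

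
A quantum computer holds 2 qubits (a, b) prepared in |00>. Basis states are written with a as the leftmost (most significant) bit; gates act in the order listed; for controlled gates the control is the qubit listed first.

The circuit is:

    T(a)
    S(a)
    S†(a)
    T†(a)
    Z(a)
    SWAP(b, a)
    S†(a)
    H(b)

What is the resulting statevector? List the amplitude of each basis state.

The resulting statevector has amplitude sqrt(2)/2 on |00>, sqrt(2)/2 on |01>, 0 on |10>, 0 on |11>.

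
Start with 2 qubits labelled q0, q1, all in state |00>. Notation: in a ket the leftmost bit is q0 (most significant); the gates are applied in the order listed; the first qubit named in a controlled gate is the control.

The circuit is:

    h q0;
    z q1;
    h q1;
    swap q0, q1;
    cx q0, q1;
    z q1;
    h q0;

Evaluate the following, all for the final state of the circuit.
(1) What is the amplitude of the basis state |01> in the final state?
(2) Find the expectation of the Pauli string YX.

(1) The final state's coefficient on |01> equals -sqrt(2)/2.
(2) The observable YX averages to 0.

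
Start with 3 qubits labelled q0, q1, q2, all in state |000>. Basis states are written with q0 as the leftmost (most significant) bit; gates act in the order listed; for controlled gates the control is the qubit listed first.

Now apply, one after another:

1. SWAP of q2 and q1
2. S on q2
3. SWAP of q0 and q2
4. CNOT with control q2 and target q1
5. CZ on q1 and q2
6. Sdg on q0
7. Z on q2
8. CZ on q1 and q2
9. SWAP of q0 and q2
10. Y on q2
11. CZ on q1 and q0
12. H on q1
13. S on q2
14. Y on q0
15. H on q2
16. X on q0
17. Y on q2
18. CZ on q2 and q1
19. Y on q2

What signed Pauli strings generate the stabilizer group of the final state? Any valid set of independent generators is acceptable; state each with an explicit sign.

The stabilizer group can be generated by -IXZ, -IZX, +ZII, among other valid generating sets.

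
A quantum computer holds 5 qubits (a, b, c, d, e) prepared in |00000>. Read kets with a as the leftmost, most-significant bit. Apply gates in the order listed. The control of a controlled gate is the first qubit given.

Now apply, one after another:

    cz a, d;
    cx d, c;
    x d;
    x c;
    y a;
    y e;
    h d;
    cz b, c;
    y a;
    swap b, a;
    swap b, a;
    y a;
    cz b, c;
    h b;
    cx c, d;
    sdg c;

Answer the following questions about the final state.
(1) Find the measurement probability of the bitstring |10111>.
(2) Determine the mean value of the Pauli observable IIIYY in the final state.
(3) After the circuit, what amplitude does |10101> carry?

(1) Outcome |10111> occurs with probability 1/4. Key observation: gates 8-13 undo each other exactly, leaving only the rest of the circuit to track.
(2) The expectation value of IIIYY is 0.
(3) |10101> carries amplitude -I/2 in the final state.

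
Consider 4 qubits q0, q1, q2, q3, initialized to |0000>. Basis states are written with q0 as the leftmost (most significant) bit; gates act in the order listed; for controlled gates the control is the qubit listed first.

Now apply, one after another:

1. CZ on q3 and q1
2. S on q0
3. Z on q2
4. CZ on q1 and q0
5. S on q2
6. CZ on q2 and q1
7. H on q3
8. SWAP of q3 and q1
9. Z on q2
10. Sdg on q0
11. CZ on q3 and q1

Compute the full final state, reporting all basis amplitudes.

The resulting statevector has amplitude sqrt(2)/2 on |0000>, sqrt(2)/2 on |0100>, and 0 on every other basis state.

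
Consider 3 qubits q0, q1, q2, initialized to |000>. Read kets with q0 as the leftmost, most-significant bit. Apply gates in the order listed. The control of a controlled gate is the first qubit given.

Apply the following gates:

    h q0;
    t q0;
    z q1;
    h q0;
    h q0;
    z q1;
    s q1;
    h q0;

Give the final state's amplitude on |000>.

The final state's coefficient on |000> equals 1/2 + exp(I*pi/4)/2. Key observation: gates 3-6 undo each other exactly, leaving only the rest of the circuit to track.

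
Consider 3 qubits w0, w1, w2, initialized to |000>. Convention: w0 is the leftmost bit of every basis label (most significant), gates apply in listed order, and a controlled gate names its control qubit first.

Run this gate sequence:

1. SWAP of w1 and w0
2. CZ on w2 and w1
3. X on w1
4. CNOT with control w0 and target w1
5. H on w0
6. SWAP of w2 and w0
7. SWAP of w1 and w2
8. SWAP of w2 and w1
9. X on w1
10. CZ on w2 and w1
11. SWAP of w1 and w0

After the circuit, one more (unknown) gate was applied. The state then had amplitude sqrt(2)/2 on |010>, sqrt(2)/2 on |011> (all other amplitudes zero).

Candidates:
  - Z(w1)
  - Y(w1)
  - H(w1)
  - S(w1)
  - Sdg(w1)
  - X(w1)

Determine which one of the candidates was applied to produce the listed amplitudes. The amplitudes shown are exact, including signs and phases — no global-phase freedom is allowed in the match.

The applied gate was X(w1).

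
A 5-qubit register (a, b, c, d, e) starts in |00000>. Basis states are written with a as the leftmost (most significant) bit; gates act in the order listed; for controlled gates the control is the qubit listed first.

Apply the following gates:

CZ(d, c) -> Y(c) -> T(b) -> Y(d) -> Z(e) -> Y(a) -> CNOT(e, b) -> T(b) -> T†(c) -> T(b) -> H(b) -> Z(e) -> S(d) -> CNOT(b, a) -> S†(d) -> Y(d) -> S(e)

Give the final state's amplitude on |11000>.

The final state's coefficient on |11000> equals 0.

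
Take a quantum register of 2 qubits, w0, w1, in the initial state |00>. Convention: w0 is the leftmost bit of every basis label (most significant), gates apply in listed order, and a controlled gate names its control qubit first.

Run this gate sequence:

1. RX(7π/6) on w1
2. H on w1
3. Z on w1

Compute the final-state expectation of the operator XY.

The expectation value of XY is 0.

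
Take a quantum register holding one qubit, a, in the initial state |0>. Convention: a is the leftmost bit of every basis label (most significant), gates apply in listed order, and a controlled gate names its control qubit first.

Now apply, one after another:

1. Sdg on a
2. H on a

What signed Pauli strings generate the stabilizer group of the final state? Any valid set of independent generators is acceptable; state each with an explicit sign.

One valid set of independent stabilizer generators is +X (any independent generating set of the same group is equally correct).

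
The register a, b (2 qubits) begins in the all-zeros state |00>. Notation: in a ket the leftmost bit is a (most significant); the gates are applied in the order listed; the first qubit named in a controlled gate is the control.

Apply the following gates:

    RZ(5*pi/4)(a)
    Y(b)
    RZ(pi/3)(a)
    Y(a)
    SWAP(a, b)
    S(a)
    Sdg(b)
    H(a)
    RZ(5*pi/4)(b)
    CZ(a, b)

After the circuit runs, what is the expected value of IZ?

The observable IZ averages to -1.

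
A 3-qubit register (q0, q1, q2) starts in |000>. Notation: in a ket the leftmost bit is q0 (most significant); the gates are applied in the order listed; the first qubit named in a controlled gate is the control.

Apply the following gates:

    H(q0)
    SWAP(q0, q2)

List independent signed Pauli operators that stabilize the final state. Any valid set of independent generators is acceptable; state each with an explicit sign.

The stabilizer group can be generated by +IIX, +ZII, +IZI, among other valid generating sets.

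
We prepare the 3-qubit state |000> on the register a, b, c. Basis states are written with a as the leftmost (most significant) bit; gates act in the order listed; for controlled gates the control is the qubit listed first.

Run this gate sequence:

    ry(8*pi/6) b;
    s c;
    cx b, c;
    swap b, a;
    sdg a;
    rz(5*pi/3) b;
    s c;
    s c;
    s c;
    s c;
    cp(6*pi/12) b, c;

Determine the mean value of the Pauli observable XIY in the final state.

In the final state, XIY has expectation sqrt(3)/2. Key observation: gates 7-10 undo each other exactly, leaving only the rest of the circuit to track.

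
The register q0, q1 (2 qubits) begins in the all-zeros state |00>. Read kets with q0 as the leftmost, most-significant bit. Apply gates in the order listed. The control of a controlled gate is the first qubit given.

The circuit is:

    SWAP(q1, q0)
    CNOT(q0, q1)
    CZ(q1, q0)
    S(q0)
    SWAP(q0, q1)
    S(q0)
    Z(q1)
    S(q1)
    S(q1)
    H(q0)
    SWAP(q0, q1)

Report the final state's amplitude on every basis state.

The resulting statevector has amplitude sqrt(2)/2 on |00>, sqrt(2)/2 on |01>, 0 on |10>, 0 on |11>.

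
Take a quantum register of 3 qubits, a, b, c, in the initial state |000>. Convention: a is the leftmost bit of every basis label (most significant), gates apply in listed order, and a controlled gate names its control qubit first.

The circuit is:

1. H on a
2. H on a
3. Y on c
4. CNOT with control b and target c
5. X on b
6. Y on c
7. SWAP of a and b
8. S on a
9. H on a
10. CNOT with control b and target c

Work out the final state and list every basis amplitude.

The resulting statevector has amplitude sqrt(2)*I/2 on |000>, -sqrt(2)*I/2 on |100>, and 0 on every other basis state. Key observation: gates 1-2 undo each other exactly, leaving only the rest of the circuit to track.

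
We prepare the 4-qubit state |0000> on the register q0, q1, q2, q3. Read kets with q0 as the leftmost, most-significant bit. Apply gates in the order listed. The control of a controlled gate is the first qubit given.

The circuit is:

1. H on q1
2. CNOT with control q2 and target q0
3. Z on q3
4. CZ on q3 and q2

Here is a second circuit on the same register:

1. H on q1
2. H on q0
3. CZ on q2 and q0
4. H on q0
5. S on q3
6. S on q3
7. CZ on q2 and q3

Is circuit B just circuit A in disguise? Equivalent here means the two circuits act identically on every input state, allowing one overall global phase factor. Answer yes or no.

Yes, they are equivalent — the unitaries differ by at most a global phase.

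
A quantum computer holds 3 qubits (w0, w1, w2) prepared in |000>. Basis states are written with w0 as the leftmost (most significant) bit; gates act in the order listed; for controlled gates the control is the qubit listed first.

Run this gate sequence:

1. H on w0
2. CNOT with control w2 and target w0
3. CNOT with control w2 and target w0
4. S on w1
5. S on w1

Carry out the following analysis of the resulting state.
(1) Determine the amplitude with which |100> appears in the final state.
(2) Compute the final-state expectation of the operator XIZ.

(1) The final state's coefficient on |100> equals sqrt(2)/2. Key observation: gates 2-3 undo each other exactly, leaving only the rest of the circuit to track.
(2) In the final state, XIZ has expectation 1.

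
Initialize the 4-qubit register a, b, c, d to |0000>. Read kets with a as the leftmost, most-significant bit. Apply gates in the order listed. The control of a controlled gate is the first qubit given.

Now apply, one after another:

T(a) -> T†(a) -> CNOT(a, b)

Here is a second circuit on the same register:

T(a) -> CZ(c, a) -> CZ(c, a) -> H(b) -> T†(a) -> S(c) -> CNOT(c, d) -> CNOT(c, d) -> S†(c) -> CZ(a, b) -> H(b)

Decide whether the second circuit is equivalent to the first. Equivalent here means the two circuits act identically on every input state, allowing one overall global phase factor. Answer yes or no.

Yes, they are equivalent — the unitaries differ by at most a global phase.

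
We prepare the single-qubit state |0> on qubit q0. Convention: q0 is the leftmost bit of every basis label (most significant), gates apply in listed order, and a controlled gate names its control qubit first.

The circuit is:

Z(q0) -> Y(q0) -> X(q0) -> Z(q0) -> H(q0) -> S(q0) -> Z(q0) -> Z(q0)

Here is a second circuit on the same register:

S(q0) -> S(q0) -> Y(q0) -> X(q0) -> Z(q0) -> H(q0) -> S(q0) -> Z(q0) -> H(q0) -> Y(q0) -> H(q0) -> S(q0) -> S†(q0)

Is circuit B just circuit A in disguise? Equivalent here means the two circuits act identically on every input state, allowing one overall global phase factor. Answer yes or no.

No — the two circuits implement different unitaries, even allowing a global phase.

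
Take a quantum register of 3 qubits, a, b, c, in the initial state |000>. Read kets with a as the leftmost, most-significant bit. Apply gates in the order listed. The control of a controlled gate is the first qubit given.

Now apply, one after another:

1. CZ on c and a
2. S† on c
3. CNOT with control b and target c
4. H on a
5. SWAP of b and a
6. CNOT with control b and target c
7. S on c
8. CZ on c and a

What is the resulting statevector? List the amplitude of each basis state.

After the circuit, the state carries amplitude sqrt(2)/2 on |000>, sqrt(2)*I/2 on |011>, and 0 on every other basis state.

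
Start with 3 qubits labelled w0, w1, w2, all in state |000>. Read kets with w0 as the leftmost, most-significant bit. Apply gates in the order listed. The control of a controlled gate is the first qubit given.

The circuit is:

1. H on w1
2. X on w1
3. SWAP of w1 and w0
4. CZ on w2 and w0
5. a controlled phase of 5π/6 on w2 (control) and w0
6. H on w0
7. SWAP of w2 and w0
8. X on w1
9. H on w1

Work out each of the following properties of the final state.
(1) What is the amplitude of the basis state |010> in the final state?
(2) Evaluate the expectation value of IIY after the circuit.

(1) The final state's coefficient on |010> equals -sqrt(2)/2.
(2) The observable IIY averages to 0.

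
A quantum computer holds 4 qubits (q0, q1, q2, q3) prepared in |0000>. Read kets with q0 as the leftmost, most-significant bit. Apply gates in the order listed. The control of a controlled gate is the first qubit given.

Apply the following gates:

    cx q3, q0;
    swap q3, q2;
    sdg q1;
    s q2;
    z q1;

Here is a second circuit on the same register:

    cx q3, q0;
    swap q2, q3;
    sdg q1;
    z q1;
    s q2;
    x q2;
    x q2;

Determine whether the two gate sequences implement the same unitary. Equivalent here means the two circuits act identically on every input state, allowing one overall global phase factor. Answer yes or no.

Yes — the two circuits implement the same unitary up to a global phase.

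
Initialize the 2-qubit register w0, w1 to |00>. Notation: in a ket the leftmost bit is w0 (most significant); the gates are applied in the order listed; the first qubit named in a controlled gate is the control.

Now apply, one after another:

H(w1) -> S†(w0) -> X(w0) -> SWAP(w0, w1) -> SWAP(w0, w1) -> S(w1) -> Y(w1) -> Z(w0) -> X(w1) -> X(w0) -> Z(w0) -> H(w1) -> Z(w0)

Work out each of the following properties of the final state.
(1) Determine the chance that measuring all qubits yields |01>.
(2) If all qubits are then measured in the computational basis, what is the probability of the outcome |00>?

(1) A full measurement returns |01> with probability 1/2.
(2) A full measurement returns |00> with probability 1/2.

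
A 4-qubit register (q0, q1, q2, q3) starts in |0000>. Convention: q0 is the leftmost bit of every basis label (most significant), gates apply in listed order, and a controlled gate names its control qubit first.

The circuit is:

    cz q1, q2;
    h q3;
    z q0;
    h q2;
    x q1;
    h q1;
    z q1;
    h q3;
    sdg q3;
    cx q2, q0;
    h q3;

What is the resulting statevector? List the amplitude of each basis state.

The resulting statevector has amplitude sqrt(2)/4 on |0000>, sqrt(2)/4 on |0001>, 0 on |0010>, 0 on |0011>, sqrt(2)/4 on |0100>, sqrt(2)/4 on |0101>, 0 on |0110>, 0 on |0111>, 0 on |1000>, 0 on |1001>, sqrt(2)/4 on |1010>, sqrt(2)/4 on |1011>, 0 on |1100>, 0 on |1101>, sqrt(2)/4 on |1110>, sqrt(2)/4 on |1111>.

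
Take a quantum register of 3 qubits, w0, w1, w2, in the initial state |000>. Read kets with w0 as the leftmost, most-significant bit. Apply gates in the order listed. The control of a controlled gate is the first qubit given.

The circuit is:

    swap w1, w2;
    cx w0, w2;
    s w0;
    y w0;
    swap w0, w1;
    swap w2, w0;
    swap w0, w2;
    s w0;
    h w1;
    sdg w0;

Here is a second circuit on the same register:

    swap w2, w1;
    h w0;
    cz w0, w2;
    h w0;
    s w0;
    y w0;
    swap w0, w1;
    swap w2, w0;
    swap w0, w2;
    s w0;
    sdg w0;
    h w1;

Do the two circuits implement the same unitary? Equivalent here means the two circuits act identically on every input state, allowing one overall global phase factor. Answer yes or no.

No — the two circuits implement different unitaries, even allowing a global phase.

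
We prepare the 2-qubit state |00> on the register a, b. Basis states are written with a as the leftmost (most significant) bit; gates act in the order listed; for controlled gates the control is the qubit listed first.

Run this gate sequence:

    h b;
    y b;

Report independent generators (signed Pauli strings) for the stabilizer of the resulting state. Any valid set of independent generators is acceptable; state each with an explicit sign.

One valid set of independent stabilizer generators is -IX, +ZI (any independent generating set of the same group is equally correct).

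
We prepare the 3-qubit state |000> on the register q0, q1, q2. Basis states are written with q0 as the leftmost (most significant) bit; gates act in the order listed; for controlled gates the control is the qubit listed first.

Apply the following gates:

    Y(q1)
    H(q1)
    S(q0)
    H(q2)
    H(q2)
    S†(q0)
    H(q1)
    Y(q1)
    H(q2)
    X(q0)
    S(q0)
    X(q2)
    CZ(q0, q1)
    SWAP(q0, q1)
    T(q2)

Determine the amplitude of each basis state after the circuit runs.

After the circuit, the state carries amplitude sqrt(2)*I/2 on |010>, sqrt(2)*exp(3*I*pi/4)/2 on |011>, and 0 on every other basis state. Key observation: gates 1-8 undo each other exactly, leaving only the rest of the circuit to track.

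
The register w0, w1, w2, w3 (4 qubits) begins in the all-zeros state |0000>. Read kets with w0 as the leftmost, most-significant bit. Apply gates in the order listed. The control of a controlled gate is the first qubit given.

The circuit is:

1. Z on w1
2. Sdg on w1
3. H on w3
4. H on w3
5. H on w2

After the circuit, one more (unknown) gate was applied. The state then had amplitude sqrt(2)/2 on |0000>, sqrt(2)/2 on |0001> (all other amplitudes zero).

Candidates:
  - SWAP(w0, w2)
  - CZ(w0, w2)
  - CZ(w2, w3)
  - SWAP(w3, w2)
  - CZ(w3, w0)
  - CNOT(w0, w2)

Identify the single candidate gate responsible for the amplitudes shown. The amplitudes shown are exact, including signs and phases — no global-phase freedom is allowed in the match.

The unique candidate consistent with the amplitudes is SWAP(w3, w2). Key observation: gates 3-4 undo each other exactly, leaving only the rest of the circuit to track.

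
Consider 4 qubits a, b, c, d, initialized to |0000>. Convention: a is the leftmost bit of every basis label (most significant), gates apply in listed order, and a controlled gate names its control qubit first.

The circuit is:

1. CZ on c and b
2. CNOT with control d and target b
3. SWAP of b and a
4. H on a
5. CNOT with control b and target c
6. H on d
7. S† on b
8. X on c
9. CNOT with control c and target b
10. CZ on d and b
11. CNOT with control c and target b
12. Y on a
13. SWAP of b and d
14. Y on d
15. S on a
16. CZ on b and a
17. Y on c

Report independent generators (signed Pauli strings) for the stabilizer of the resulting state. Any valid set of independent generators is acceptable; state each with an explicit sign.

The stabilizer group can be generated by -YZII, -ZXII, +IIZI, -IIIZ, among other valid generating sets.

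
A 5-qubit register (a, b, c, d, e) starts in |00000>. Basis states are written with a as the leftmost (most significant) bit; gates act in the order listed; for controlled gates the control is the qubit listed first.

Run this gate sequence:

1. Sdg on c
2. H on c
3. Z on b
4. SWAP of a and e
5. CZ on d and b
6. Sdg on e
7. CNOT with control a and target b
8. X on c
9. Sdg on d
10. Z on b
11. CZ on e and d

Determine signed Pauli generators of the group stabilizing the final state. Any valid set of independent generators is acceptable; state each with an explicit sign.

One valid set of independent stabilizer generators is +IIXII, +ZIIII, +IZIII, +IIIZI, +IIIIZ (any independent generating set of the same group is equally correct).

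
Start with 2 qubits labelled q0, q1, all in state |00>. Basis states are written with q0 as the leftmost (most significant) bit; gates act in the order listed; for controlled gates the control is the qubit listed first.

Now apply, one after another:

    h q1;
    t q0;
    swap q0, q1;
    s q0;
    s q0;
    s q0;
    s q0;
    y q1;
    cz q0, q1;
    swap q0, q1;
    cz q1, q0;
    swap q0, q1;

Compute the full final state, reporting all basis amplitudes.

The final amplitudes are 0 on |00>, sqrt(2)*I/2 on |01>, 0 on |10>, sqrt(2)*I/2 on |11>. Key observation: the block from step 4 through step 7 cancels to the identity and can be dropped.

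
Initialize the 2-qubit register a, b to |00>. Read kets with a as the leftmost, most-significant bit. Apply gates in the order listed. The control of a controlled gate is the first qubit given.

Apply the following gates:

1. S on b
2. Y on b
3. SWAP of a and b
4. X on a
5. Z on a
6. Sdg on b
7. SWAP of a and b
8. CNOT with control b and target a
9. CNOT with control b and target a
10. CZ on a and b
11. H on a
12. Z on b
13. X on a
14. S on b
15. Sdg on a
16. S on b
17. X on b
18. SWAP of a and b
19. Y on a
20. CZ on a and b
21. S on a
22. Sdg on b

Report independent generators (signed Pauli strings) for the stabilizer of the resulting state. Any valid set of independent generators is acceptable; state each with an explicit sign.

The final state is stabilized by the group generated by -IX, +ZI; other independent generating sets are equally valid.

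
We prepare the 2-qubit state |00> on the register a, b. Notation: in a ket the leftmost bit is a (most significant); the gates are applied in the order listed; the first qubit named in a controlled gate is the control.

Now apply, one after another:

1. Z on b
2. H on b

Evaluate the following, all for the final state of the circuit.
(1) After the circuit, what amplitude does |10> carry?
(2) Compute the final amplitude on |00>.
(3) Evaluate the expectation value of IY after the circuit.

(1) The final state's coefficient on |10> equals 0.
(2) The final state's coefficient on |00> equals sqrt(2)/2.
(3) The observable IY averages to 0.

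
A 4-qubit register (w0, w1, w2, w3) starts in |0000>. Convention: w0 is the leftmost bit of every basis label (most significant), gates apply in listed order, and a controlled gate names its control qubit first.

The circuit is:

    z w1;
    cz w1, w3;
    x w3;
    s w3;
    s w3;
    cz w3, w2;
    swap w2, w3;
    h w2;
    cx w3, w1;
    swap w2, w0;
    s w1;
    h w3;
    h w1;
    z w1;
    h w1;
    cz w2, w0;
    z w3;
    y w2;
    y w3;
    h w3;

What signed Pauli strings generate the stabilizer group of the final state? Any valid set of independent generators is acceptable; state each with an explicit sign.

The stabilizer group can be generated by -XIII, -IZII, -IIZI, +IIIZ, among other valid generating sets.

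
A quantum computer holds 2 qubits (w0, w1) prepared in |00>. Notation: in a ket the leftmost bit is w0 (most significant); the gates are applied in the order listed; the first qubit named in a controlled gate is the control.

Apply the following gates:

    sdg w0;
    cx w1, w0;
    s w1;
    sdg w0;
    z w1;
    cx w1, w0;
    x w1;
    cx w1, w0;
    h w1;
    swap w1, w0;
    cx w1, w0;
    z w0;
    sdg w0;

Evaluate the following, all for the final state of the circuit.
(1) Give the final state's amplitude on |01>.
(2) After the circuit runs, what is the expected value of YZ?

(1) The final state's coefficient on |01> equals -sqrt(2)/2.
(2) The observable YZ averages to 1.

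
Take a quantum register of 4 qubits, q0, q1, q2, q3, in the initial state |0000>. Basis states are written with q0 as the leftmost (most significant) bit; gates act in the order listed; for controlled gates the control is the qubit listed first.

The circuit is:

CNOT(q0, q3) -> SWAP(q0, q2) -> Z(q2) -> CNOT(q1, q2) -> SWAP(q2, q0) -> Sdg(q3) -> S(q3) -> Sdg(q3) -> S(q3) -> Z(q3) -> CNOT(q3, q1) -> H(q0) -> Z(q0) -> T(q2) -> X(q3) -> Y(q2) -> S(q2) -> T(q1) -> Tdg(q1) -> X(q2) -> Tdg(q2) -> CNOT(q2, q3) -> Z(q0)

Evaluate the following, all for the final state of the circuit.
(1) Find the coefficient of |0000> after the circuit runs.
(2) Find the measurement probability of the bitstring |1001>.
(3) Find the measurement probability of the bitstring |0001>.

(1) The amplitude on |0000> is 0. Key observation: steps 6-9 multiply out to the identity, so the circuit reduces to the remaining gates.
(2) Outcome |1001> occurs with probability 1/2.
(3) A full measurement returns |0001> with probability 1/2.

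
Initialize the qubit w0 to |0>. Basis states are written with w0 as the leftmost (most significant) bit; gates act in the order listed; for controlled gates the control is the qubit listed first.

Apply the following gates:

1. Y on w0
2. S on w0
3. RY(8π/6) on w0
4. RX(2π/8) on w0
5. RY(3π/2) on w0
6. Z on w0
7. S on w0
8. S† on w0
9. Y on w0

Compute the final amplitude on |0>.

The amplitude on |0> is -sqrt(12 - 6*sqrt(2))/8 + sqrt(4 - 2*sqrt(2))/8 - I*sqrt(2*sqrt(2) + 4)/8 + I*sqrt(6*sqrt(2) + 12)/8.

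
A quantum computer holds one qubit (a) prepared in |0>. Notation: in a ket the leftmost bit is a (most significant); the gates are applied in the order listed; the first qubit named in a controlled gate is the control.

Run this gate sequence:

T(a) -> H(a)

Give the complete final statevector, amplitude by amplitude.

The resulting statevector has amplitude sqrt(2)/2 on |0>, sqrt(2)/2 on |1>.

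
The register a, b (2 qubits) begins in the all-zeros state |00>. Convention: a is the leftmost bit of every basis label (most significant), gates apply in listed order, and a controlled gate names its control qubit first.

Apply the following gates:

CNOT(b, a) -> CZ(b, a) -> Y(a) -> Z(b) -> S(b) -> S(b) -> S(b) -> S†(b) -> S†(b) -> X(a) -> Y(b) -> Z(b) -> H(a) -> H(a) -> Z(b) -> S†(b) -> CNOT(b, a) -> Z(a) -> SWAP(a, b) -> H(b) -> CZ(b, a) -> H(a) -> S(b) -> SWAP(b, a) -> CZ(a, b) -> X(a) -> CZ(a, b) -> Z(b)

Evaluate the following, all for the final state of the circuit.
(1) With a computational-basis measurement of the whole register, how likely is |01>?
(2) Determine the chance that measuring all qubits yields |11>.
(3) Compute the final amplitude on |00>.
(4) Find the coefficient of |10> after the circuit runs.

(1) A full measurement returns |01> with probability 1/4.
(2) Outcome |11> occurs with probability 1/4.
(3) The amplitude on |00> is 1/2.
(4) |10> carries amplitude -I/2 in the final state.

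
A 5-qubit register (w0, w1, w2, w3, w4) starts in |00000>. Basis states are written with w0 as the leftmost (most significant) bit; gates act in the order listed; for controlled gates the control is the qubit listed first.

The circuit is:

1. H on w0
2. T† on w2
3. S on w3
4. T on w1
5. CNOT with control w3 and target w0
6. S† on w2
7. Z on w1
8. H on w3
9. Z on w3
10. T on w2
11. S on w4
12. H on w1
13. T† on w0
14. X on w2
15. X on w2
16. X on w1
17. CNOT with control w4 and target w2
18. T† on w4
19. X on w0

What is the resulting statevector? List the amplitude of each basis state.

The final amplitudes are -sqrt(2)*exp(3*I*pi/4)/4 on |00000>, sqrt(2)*exp(3*I*pi/4)/4 on |00010>, -sqrt(2)*exp(3*I*pi/4)/4 on |01000>, sqrt(2)*exp(3*I*pi/4)/4 on |01010>, sqrt(2)/4 on |10000>, -sqrt(2)/4 on |10010>, sqrt(2)/4 on |11000>, -sqrt(2)/4 on |11010>, and 0 on every other basis state. Key observation: gates 14-15 undo each other exactly, leaving only the rest of the circuit to track.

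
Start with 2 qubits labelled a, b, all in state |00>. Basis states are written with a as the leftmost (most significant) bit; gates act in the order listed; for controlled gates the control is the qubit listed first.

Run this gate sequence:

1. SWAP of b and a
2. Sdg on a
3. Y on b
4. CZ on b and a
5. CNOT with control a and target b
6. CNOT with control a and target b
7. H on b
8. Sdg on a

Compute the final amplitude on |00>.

The amplitude on |00> is sqrt(2)*I/2. Key observation: gates 5-6 undo each other exactly, leaving only the rest of the circuit to track.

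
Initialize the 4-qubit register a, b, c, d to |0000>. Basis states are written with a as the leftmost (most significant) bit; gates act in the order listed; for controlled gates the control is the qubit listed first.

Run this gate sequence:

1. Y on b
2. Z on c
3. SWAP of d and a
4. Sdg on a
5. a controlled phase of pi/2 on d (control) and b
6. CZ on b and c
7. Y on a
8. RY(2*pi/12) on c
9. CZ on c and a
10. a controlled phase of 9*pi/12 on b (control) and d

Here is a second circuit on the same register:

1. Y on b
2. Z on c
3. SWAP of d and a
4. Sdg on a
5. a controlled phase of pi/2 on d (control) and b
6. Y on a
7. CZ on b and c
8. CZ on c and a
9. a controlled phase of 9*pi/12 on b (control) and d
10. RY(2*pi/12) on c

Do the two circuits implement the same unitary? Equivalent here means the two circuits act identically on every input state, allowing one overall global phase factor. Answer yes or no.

No, they are not equivalent — no single phase factor reconciles the two unitaries.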